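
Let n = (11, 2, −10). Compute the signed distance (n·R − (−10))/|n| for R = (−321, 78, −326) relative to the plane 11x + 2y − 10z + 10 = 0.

-7

n·R − (-10) = -105.
|n| = 15, so the signed distance is -105/15 = -7.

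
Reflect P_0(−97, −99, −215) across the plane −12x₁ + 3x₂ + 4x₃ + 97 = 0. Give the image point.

(-1069/13, -1335/13, -2859/13)

n = (−12, 3, 4), |n|² = 169, n·P_0 − (-97) = 104, so t = 104/169 = 8/13.
Foot F = P_0 − (8/13)·n = (−1165/13, −1311/13, −2827/13); the reflection is 2F − P_0 = (−1069/13, −1335/13, −2859/13).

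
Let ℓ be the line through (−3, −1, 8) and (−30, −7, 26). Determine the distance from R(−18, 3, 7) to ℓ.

11

A direction vector is d = (−27, −6, 18).
AP = (−15, 4, −1), and AP × d = (66, 297, 198).
|AP × d|² = 131769 and |d|² = 1089, so the distance is √(131769/1089) = √121 = 11.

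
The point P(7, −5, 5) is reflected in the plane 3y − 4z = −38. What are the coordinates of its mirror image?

(7, -143/25, 149/25)

n = (0, 3, −4), |n|² = 25, n·P − (-38) = 3, so t = 3/25.
Foot F = P − (3/25)·n = (7, −134/25, 137/25); the reflection is 2F − P = (7, −143/25, 149/25).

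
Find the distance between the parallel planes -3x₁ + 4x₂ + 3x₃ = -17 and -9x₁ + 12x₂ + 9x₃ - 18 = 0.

Divide the second equation by 3 to match normals: -3x₁ + 4x₂ + 3x₃ = 6.
Both planes have normal n = (-3, 4, 3), |n| = √34. Any point on the first plane is at distance |6 − (-17)|/|n| = 23/√34 = 23√34/34 from the second.

23/√34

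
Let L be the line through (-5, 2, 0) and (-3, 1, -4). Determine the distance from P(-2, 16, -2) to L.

√209

A direction vector is d = (2, -1, -4).
AP = (3, 14, -2); AP·d = 0, |AP|² = 209, |d|² = 21.
distance² = |AP|² − (AP·d)²/|d|² = 209 − 0/21 = 209, so the distance is √209.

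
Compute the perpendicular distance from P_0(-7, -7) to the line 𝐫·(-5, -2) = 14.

d = |(-5)·(-7) + (-2)·(-7) − 14| / √(25 + 4) = |35|/√29 = 35√29/29.

35√29/29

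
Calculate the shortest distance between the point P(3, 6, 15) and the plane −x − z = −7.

11/√2

Normal vector n = (−1, 0, −1), and n·(3, 6, 15) − (−7) = −11.
|n| = √(1 + 0 + 1) = √2, so the distance is |-11|/√2 = 11/√2.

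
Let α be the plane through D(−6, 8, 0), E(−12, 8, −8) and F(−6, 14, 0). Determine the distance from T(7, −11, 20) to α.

8/5

DE = (−6, 0, −8) and DF = (0, 6, 0), so a normal is n = DE × DF = (48, 0, −36).
n = (48, 0, −36); n·P − (-288) = -96; |n| = 60; distance = 96/60 = 8/5.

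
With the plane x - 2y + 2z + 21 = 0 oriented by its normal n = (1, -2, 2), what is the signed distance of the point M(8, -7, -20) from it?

n·M − (-21) = 3.
|n| = 3, so the signed distance is 3/3 = 1.

1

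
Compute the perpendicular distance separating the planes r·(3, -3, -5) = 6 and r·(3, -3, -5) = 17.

With common normal n = (3, -3, -5) (|n| = √43), the distance is |6 − 17|/|n| = 11/√43 = 11√43/43.

11/√43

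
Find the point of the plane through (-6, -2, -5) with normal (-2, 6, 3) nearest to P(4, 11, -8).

(6, 5, -11)

The perpendicular from P has direction n = (-2, 6, 3): r = (4, 11, -8) + λ(-2, 6, 3).
Substitute into the plane: n·(P + λn) = -15 gives 34 + 49λ = -15, so λ = -1.
Foot = (4, 11, -8) + (-1)·(-2, 6, 3) = (6, 5, -11).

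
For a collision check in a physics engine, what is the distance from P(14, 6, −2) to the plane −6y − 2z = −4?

Normal vector n = (0, −6, −2), and n·(14, 6, −2) − (−4) = −28.
|n| = √(0 + 36 + 4) = 2√10, so the distance is |-28|/(2√10) = 14/√10.

7√10/5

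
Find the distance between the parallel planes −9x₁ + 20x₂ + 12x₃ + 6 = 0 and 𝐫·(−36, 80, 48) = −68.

Divide the second equation by 4 to match normals: −9x₁ + 20x₂ + 12x₃ = -17.
Both planes have normal n = (−9, 20, 12), |n| = 25. Any point on the first plane is at distance |(-17) − (-6)|/|n| = 11/25 from the second.

11/25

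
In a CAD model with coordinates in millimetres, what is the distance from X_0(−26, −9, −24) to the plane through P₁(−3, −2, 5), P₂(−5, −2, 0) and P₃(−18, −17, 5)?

P₁P₂ = (−2, 0, −5) and P₁P₃ = (−15, −15, 0), so a normal is n = P₁P₂ × P₁P₃ = (−75, 75, 30).
d = |(-75)·(-26) + 75·(-9) + 30·(-24) − 225| / √(5625 + 5625 + 900) = |330| / (45√6) = 22/(3√6).

11√6/9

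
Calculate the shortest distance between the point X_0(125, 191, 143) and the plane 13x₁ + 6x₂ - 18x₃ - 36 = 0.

n = (13, 6, -18); n·P − 36 = 161; |n| = 23; distance = 161/23 = 7.

7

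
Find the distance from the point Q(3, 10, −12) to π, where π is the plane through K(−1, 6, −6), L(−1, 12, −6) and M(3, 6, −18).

3√10/5

KL = (0, 6, 0) and KM = (4, 0, −12), so a normal is n = KL × KM = (−72, 0, −24).
d = |(-72)·3 + (-24)·(-12) − 216| / √(5184 + 0 + 576) = |-144| / (24√10) = 3√10/5.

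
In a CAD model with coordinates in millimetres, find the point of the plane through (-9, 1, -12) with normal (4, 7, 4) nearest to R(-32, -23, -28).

(-16, 5, -12)

n = (4, 7, 4), |n|² = 81, and n·R − (-77) = -324.
t = -324/81 = -4, so the foot is R − t·n = (-32, -23, -28) − (-4)·(4, 7, 4) = (-16, 5, -12).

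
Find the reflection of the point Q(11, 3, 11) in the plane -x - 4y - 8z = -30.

With n = (-1, -4, -8), the signed offset is (n·Q − (-30))/|n|² = -81/81 = -1.
Q' = Q − 2t·n = (11, 3, 11) − (-2)·(-1, -4, -8) = (9, -5, -5).

(9, -5, -5)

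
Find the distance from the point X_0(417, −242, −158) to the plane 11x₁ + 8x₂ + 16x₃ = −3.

d = |11·417 + 8·(-242) + 16·(-158) − (-3)| / √(121 + 64 + 256) = |126| / 21 = 6.

6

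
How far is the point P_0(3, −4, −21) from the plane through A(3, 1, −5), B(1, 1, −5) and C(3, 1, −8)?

AB = (−2, 0, 0) and AC = (0, 0, −3), so a normal is n = AB × AC = (0, −6, 0).
n = (0, −6, 0); n·P − (-6) = 30; |n| = 6; distance = 30/6 = 5.

5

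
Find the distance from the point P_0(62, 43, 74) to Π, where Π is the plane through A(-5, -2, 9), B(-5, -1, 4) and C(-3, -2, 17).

AB = (0, 1, -5) and AC = (2, 0, 8), so a normal is n = AB × AC = (8, -10, -2).
Then n·(62, 43, 74) - (-38) = -44.
|n| = √(64 + 100 + 4) = 2√42, so the distance is |-44|/(2√42) = 11√42/21.

22/√42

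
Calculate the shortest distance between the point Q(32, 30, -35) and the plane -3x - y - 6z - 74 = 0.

d = |(-3)·32 + (-1)·30 + (-6)·(-35) − 74| / √(9 + 1 + 36) = |10| / √46 = 5√46/23.

10/√46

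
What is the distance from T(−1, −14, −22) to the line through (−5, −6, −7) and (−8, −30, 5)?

A direction vector is d = (−3, −24, 12).
AP = (4, −8, −15); AP·d = 0, |AP|² = 305, |d|² = 729.
distance² = |AP|² − (AP·d)²/|d|² = 305 − 0/729 = 305, so the distance is √305.

√305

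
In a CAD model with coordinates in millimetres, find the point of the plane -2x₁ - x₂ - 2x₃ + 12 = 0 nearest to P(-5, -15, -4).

(5, -10, 6)

n = (-2, -1, -2), |n|² = 9, and n·P − (-12) = 45.
t = 45/9 = 5, so the foot is P − t·n = (-5, -15, -4) − 5·(-2, -1, -2) = (5, -10, 6).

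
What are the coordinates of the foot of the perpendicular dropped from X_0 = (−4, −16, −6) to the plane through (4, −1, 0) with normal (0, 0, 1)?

(-4, -16, 0)

n = (0, 0, 1), |n|² = 1, and n·X_0 − 0 = -6.
t = -6/1 = -6, so the foot is X_0 − t·n = (−4, −16, −6) − (-6)·(0, 0, 1) = (−4, −16, 0).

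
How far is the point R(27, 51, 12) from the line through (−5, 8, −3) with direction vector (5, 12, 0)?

√394

Direction vector d = (5, 12, 0).
AP = (32, 43, 15), and AP × d = (−180, 75, 169).
|AP × d|² = 66586 and |d|² = 169, so the distance is √(66586/169) = √394.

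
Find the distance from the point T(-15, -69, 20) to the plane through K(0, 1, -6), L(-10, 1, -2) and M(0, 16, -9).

KL = (-10, 0, 4) and KM = (0, 15, -3), so a normal is n = KL × KM = (-60, -30, -150).
d = |(-60)·(-15) + (-30)·(-69) + (-150)·20 − 870| / √(3600 + 900 + 22500) = |-900| / (30√30) = √30.

√30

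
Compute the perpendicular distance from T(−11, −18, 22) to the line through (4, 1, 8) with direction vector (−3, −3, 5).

Direction vector d = (−3, −3, 5).
AP = (−15, −19, 14); AP·d = 172, |AP|² = 782, |d|² = 43.
distance² = |AP|² − (AP·d)²/|d|² = 782 − 29584/43 = 94, so the distance is √94.

√94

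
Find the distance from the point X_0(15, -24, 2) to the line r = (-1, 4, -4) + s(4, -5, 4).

2√41

Direction vector d = (4, -5, 4).
AP = (16, -28, 6), and AP × d = (-82, -40, 32).
|AP × d|² = 9348 and |d|² = 57, so the distance is √(9348/57) = √164 = 2√41.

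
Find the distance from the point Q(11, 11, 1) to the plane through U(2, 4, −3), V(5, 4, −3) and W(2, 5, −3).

UV = (3, 0, 0) and UW = (0, 1, 0), so a normal is n = UV × UW = (0, 0, 3).
d = |3·1 − (-9)| / √(0 + 0 + 9) = |12| / 3 = 4.

4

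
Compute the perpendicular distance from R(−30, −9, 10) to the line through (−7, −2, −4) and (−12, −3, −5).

3√38

A direction vector is d = (−5, −1, −1).
AP = (−23, −7, 14), and AP × d = (21, −93, −12).
|AP × d|² = 9234 and |d|² = 27, so the distance is √(9234/27) = √342 = 3√38.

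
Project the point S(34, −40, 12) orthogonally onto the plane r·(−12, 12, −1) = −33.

The perpendicular from S has direction n = (−12, 12, −1): r = (34, −40, 12) + t(−12, 12, −1).
Substitute into the plane: n·(S + tn) = -33 gives -900 + 289t = -33, so t = 3.
Foot = (34, −40, 12) + 3·(−12, 12, −1) = (−2, −4, 9).

(-2, -4, 9)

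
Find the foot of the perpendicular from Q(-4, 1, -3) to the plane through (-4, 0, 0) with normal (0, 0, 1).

(-4, 1, 0)

n = (0, 0, 1), |n|² = 1, and n·Q − 0 = -3.
t = -3/1 = -3, so the foot is Q − t·n = (-4, 1, -3) − (-3)·(0, 0, 1) = (-4, 1, 0).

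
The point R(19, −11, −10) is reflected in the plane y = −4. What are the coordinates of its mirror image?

(19, 3, -10)

With n = (0, 1, 0), the signed offset is (n·R − (-4))/|n|² = -7/1 = -7.
R' = R − 2t·n = (19, −11, −10) − (-14)·(0, 1, 0) = (19, 3, −10).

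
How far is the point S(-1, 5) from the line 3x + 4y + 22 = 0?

39/5

The normal to the line is n = (3, 4) with |n| = 5.
|n·S − (-22)| = |17 − (-22)| = 39, so the distance is 39/5.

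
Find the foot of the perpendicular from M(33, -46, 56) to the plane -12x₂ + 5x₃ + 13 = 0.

(33, 14, 31)

n = (0, -12, 5), |n|² = 169, and n·M − (-13) = 845.
t = 845/169 = 5, so the foot is M − t·n = (33, -46, 56) − 5·(0, -12, 5) = (33, 14, 31).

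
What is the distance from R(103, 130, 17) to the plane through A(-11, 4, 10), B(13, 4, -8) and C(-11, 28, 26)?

AB = (24, 0, -18) and AC = (0, 24, 16), so a normal is n = AB × AC = (432, -384, 576).
n = (432, -384, 576); n·P − (-528) = 4896; |n| = 816; distance = 4896/816 = 6.

6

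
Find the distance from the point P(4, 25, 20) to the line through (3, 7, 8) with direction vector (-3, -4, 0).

2√61

Direction vector d = (-3, -4, 0).
AP = (1, 18, 12), and AP × d = (48, -36, 50).
|AP × d|² = 6100 and |d|² = 25, so the distance is √(6100/25) = √244 = 2√61.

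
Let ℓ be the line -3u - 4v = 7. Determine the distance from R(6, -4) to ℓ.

9/5

The normal to the line is n = (-3, -4) with |n| = 5.
|n·R − 7| = |-2 − 7| = 9, so the distance is 9/5.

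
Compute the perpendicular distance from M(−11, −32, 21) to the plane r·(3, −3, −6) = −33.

5√6/3

Normal vector n = (3, −3, −6), and n·(−11, −32, 21) − (−33) = −30.
|n| = √(9 + 9 + 36) = 3√6, so the distance is |-30|/(3√6) = 10/√6.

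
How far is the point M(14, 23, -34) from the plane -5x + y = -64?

Normal vector n = (-5, 1, 0), and n·(14, 23, -34) - (-64) = 17.
|n| = √(25 + 1 + 0) = √26, so the distance is |17|/√26 = 17√26/26.

17√26/26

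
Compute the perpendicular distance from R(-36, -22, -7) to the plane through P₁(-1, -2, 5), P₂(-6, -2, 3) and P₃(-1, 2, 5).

P₁P₂ = (-5, 0, -2) and P₁P₃ = (0, 4, 0), so a normal is n = P₁P₂ × P₁P₃ = (8, 0, -20).
n = (8, 0, -20); n·P − (-108) = -40; |n| = 4√29; distance = 40/(4√29) = 10/√29.

10/√29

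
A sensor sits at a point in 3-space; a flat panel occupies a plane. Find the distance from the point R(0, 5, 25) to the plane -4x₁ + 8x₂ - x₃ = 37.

22/9

Normal vector n = (-4, 8, -1), and n·(0, 5, 25) - 37 = -22.
|n| = √(16 + 64 + 1) = 9, so the distance is |-22|/9 = 22/9.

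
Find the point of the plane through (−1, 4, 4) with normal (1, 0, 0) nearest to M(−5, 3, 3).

(-1, 3, 3)

The perpendicular from M has direction n = (1, 0, 0): r = (−5, 3, 3) + λ(1, 0, 0).
Substitute into the plane: n·(M + λn) = -1 gives -5 + 1λ = -1, so λ = 4.
Foot = (−5, 3, 3) + 4·(1, 0, 0) = (−1, 3, 3).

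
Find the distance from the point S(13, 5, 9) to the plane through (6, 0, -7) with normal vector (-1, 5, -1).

2/(3√3)

The plane has equation n·(r − (6, 0, -7)) = 0, i.e. n·r = 1.
d = |(-1)·13 + 5·5 + (-1)·9 − 1| / √(1 + 25 + 1) = |2| / (3√3) = 2√3/9.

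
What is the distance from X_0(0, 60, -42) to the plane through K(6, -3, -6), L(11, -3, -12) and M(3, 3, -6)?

27√70/70

KL = (5, 0, -6) and KM = (-3, 6, 0), so a normal is n = KL × KM = (36, 18, 30).
Then n·(0, 60, -42) - (-18) = -162.
|n| = √(1296 + 324 + 900) = 6√70, so the distance is |-162|/(6√70) = 27√70/70.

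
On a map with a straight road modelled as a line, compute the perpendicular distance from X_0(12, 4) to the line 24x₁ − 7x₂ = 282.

d = |24·12 + (-7)·4 − 282| / √(576 + 49) = |-22|/25 = 22/25.

22/25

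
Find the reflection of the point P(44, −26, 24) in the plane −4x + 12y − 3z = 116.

(12, 70, 0)

With n = (−4, 12, −3), the signed offset is (n·P − 116)/|n|² = -676/169 = -4.
P' = P − 2t·n = (44, −26, 24) − (-8)·(−4, 12, −3) = (12, 70, 0).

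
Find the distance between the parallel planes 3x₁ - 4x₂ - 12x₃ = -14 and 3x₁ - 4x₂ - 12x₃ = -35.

21/13

Both planes have normal n = (3, -4, -12), |n| = 13. Any point on the first plane is at distance |(-35) − (-14)|/|n| = 21/13 from the second.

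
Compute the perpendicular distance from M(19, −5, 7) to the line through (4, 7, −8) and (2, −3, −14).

A direction vector is d = (−2, −10, −6).
AP = (15, −12, 15), and AP × d = (222, 60, −174).
|AP × d|² = 83160 and |d|² = 140, so the distance is √(83160/140) = √594 = 3√66.

3√66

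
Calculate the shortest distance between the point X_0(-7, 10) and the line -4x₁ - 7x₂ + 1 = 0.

d = |(-4)·(-7) + (-7)·10 − (-1)| / √(16 + 49) = |-41|/√65 = 41/√65.

41√65/65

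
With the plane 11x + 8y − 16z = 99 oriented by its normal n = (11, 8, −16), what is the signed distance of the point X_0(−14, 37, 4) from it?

-1

n·X_0 − 99 = -21.
|n| = 21, so the signed distance is -21/21 = -1.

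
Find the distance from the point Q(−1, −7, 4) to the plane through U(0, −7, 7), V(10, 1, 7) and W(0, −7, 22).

4/√41

UV = (10, 8, 0) and UW = (0, 0, 15), so a normal is n = UV × UW = (120, −150, 0).
Then n·(−1, −7, 4) − 1050 = −120.
|n| = √(14400 + 22500 + 0) = 30√41, so the distance is |-120|/(30√41) = 4√41/41.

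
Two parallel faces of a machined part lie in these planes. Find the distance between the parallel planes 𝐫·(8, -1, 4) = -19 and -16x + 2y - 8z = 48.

5/9

Divide the second equation by -2 to match normals: 8x - y + 4z = -24.
With common normal n = (8, -1, 4) (|n| = 9), the distance is |(-19) − (-24)|/|n| = 5/9.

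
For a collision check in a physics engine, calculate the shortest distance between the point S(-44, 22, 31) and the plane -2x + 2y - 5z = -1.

22/√33

Normal vector n = (-2, 2, -5), and n·(-44, 22, 31) - (-1) = -22.
|n| = √(4 + 4 + 25) = √33, so the distance is |-22|/√33 = 2√33/3.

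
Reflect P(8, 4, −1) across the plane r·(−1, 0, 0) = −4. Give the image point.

With n = (−1, 0, 0), the signed offset is (n·P − (-4))/|n|² = -4/1 = -4.
P' = P − 2t·n = (8, 4, −1) − (-8)·(−1, 0, 0) = (0, 4, −1).

(0, 4, -1)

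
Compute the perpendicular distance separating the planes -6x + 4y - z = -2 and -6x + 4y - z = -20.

With common normal n = (-6, 4, -1) (|n| = √53), the distance is |(-2) − (-20)|/|n| = 18/√53 = 18√53/53.

18√53/53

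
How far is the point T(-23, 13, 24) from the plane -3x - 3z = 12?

5/√2

Normal vector n = (-3, 0, -3), and n·(-23, 13, 24) - 12 = -15.
|n| = √(9 + 0 + 9) = 3√2, so the distance is |-15|/(3√2) = 5√2/2.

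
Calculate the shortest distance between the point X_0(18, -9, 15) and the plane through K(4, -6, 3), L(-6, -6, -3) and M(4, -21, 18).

KL = (-10, 0, -6) and KM = (0, -15, 15), so a normal is n = KL × KM = (-90, 150, 150).
Then n·(18, -9, 15) - (-810) = 90.
|n| = √(8100 + 22500 + 22500) = 30√59, so the distance is |90|/(30√59) = 3√59/59.

3/√59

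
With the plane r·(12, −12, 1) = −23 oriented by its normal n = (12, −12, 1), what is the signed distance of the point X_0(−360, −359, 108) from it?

n·X_0 − (-23) = 119.
|n| = 17, so the signed distance is 119/17 = 7.

7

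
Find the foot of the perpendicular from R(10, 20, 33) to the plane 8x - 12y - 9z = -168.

(18, 8, 24)

n = (8, -12, -9), |n|² = 289, and n·R − (-168) = -289.
t = -289/289 = -1, so the foot is R − t·n = (10, 20, 33) − (-1)·(8, -12, -9) = (18, 8, 24).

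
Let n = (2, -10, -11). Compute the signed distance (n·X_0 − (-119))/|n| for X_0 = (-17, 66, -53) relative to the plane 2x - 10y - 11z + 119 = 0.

8/15

n·X_0 − (-119) = 8.
|n| = 15, so the signed distance is 8/15.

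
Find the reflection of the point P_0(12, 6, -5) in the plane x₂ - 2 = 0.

With n = (0, 1, 0), the signed offset is (n·P_0 − 2)/|n|² = 4/1 = 4.
P_0' = P_0 − 2t·n = (12, 6, -5) − 8·(0, 1, 0) = (12, -2, -5).

(12, -2, -5)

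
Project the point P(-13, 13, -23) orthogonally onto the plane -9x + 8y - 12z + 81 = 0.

The perpendicular from P has direction n = (-9, 8, -12): r = (-13, 13, -23) + λ(-9, 8, -12).
Substitute into the plane: n·(P + λn) = -81 gives 497 + 289λ = -81, so λ = -2.
Foot = (-13, 13, -23) + (-2)·(-9, 8, -12) = (5, -3, 1).

(5, -3, 1)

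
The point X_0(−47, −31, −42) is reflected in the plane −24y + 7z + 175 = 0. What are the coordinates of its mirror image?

With n = (0, −24, 7), the signed offset is (n·X_0 − (-175))/|n|² = 625/625 = 1.
X_0' = X_0 − 2t·n = (−47, −31, −42) − 2·(0, −24, 7) = (−47, 17, −56).

(-47, 17, -56)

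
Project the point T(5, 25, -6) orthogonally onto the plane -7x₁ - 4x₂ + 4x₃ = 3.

n = (-7, -4, 4), |n|² = 81, and n·T − 3 = -162.
t = -162/81 = -2, so the foot is T − t·n = (5, 25, -6) − (-2)·(-7, -4, 4) = (-9, 17, 2).

(-9, 17, 2)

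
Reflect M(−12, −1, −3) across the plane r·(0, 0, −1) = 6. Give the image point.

(-12, -1, -9)

With n = (0, 0, −1), the signed offset is (n·M − 6)/|n|² = -3/1 = -3.
M' = M − 2t·n = (−12, −1, −3) − (-6)·(0, 0, −1) = (−12, −1, −9).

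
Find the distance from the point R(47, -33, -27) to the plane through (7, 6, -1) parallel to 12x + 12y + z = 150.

Parallel planes share the normal n = (12, 12, 1); since (7, 6, -1) lies on the plane, its equation is 12x + 12y + z = 155.
Then n·(47, -33, -27) - 155 = -14.
|n| = √(144 + 144 + 1) = 17, so the distance is |-14|/17 = 14/17.

14/17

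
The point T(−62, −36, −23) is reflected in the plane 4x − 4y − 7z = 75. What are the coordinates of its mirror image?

n = (4, −4, −7), |n|² = 81, n·T − 75 = -18, so t = -18/81 = -2/9.
Foot F = T − (-2/9)·n = (−550/9, −332/9, −221/9); the reflection is 2F − T = (−542/9, −340/9, −235/9).

(-542/9, -340/9, -235/9)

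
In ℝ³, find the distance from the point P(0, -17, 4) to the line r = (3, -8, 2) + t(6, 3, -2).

3√5

Direction vector d = (6, 3, -2).
AP = (-3, -9, 2), and AP × d = (12, 6, 45).
|AP × d|² = 2205 and |d|² = 49, so the distance is √(2205/49) = √45 = 3√5.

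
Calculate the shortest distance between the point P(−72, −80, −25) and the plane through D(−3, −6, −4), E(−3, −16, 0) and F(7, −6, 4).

23/(3√5)

DE = (0, −10, 4) and DF = (10, 0, 8), so a normal is n = DE × DF = (−80, 40, 100).
d = |(-80)·(-72) + 40·(-80) + 100·(-25) − (-400)| / √(6400 + 1600 + 10000) = |460| / (60√5) = 23/(3√5).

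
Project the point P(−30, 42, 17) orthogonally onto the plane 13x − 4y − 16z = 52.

(-4, 34, -15)

n = (13, −4, −16), |n|² = 441, and n·P − 52 = -882.
t = -882/441 = -2, so the foot is P − t·n = (−30, 42, 17) − (-2)·(13, −4, −16) = (−4, 34, −15).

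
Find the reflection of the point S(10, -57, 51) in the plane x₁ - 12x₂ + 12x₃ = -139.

(0, 63, -69)

With n = (1, -12, 12), the signed offset is (n·S − (-139))/|n|² = 1445/289 = 5.
S' = S − 2t·n = (10, -57, 51) − 10·(1, -12, 12) = (0, 63, -69).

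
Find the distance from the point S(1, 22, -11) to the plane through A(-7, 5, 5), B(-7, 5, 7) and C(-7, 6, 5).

8

AB = (0, 0, 2) and AC = (0, 1, 0), so a normal is n = AB × AC = (-2, 0, 0).
Then n·(1, 22, -11) - 14 = -16.
|n| = √(4 + 0 + 0) = 2, so the distance is |-16|/2 = 8.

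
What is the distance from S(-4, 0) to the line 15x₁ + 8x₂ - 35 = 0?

The normal to the line is n = (15, 8) with |n| = 17.
|n·S − 35| = |-60 − 35| = 95, so the distance is 95/17.

95/17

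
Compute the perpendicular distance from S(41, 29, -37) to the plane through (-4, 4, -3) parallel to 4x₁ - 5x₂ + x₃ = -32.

21/√42

Parallel planes share the normal n = (4, -5, 1); since (-4, 4, -3) lies on the plane, its equation is 4x₁ - 5x₂ + x₃ = -39.
n = (4, -5, 1); n·P − (-39) = 21; |n| = √42; distance = 21/√42 = √42/2.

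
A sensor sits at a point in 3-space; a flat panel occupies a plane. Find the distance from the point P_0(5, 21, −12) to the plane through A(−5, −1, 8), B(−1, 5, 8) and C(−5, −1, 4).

AB = (4, 6, 0) and AC = (0, 0, −4), so a normal is n = AB × AC = (−24, 16, 0).
Then n·(5, 21, −12) − 104 = 112.
|n| = √(576 + 256 + 0) = 8√13, so the distance is |112|/(8√13) = 14√13/13.

14/√13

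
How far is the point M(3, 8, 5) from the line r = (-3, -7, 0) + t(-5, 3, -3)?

√286

Direction vector d = (-5, 3, -3).
AP = (6, 15, 5); AP·d = 0, |AP|² = 286, |d|² = 43.
distance² = |AP|² − (AP·d)²/|d|² = 286 − 0/43 = 286, so the distance is √286.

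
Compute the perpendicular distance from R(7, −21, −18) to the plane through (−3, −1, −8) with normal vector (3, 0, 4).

The plane has equation n·(r − (−3, −1, −8)) = 0, i.e. n·r = -41.
Then n·(7, −21, −18) − (−41) = −10.
|n| = √(9 + 0 + 16) = 5, so the distance is |-10|/5 = 2.

2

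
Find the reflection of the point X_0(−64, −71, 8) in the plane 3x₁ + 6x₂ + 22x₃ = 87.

(-58, -59, 52)

With n = (3, 6, 22), the signed offset is (n·X_0 − 87)/|n|² = -529/529 = -1.
X_0' = X_0 − 2t·n = (−64, −71, 8) − (-2)·(3, 6, 22) = (−58, −59, 52).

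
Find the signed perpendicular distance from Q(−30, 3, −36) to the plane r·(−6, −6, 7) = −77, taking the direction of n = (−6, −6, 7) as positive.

-13/11

n·Q − (-77) = -13.
|n| = 11, so the signed distance is -13/11.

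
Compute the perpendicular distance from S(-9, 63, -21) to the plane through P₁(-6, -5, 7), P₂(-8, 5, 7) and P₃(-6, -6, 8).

25/(3√3)

P₁P₂ = (-2, 10, 0) and P₁P₃ = (0, -1, 1), so a normal is n = P₁P₂ × P₁P₃ = (10, 2, 2).
n = (10, 2, 2); n·P − (-56) = 50; |n| = 6√3; distance = 50/(6√3) = 25√3/9.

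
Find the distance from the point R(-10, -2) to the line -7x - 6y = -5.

87√85/85

d = |(-7)·(-10) + (-6)·(-2) − (-5)| / √(49 + 36) = |87|/√85 = 87√85/85.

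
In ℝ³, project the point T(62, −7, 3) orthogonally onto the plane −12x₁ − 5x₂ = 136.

(2, -32, 3)

The perpendicular from T has direction n = (−12, −5, 0): r = (62, −7, 3) + μ(−12, −5, 0).
Substitute into the plane: n·(T + μn) = 136 gives -709 + 169μ = 136, so μ = 5.
Foot = (62, −7, 3) + 5·(−12, −5, 0) = (2, −32, 3).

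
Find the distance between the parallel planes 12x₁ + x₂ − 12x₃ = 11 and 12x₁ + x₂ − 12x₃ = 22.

With common normal n = (12, 1, −12) (|n| = 17), the distance is |11 − 22|/|n| = 11/17.

11/17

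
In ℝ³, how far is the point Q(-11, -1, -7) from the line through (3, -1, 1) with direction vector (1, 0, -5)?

Direction vector d = (1, 0, -5).
AP = (-14, 0, -8); AP·d = 26, |AP|² = 260, |d|² = 26.
distance² = |AP|² − (AP·d)²/|d|² = 260 − 676/26 = 234, so the distance is 3√26.

3√26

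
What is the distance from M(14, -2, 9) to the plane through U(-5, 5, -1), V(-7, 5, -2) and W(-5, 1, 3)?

UV = (-2, 0, -1) and UW = (0, -4, 4), so a normal is n = UV × UW = (-4, 8, 8).
Then n·(14, -2, 9) - 52 = -52.
|n| = √(16 + 64 + 64) = 12, so the distance is |-52|/12 = 13/3.

13/3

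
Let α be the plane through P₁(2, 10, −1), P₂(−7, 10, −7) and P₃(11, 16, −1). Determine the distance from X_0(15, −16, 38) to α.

13√22/22

P₁P₂ = (−9, 0, −6) and P₁P₃ = (9, 6, 0), so a normal is n = P₁P₂ × P₁P₃ = (36, −54, −54).
Then n·(15, −16, 38) − (−414) = −234.
|n| = √(1296 + 2916 + 2916) = 18√22, so the distance is |-234|/(18√22) = 13√22/22.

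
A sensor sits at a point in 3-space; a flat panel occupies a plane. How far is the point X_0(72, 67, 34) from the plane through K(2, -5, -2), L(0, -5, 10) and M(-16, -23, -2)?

KL = (-2, 0, 12) and KM = (-18, -18, 0), so a normal is n = KL × KM = (216, -216, 36).
n = (216, -216, 36); n·P − 1440 = 864; |n| = 36√73; distance = 864/(36√73) = 24/√73.

24/√73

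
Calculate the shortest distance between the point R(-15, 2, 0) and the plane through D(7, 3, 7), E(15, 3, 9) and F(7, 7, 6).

7/(3√2)

DE = (8, 0, 2) and DF = (0, 4, -1), so a normal is n = DE × DF = (-8, 8, 32).
Then n·(-15, 2, 0) - 192 = -56.
|n| = √(64 + 64 + 1024) = 24√2, so the distance is |-56|/(24√2) = 7/(3√2).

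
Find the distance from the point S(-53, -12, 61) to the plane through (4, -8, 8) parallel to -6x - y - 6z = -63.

Parallel planes share the normal n = (-6, -1, -6); since (4, -8, 8) lies on the plane, its equation is -6x - y - 6z = -64.
n = (-6, -1, -6); n·P − (-64) = 28; |n| = √73; distance = 28/√73.

28√73/73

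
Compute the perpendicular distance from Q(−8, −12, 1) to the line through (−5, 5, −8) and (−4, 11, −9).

√37

A direction vector is d = (1, 6, −1).
AP = (−3, −17, 9), and AP × d = (−37, 6, −1).
|AP × d|² = 1406 and |d|² = 38, so the distance is √(1406/38) = √37.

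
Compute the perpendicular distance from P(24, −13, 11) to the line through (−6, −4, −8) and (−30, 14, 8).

A direction vector is d = (−24, 18, 16).
AP = (30, −9, 19); AP·d = -578, |AP|² = 1342, |d|² = 1156.
distance² = |AP|² − (AP·d)²/|d|² = 1342 − 334084/1156 = 1053, so the distance is 9√13.

9√13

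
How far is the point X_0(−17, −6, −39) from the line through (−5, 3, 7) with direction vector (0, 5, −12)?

Direction vector d = (0, 5, −12).
AP = (−12, −9, −46); AP·d = 507, |AP|² = 2341, |d|² = 169.
distance² = |AP|² − (AP·d)²/|d|² = 2341 − 257049/169 = 820, so the distance is 2√205.

2√205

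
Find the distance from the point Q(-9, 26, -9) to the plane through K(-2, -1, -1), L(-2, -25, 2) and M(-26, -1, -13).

KL = (0, -24, 3) and KM = (-24, 0, -12), so a normal is n = KL × KM = (288, -72, -576).
n = (288, -72, -576); n·P − 72 = 648; |n| = 648; distance = 648/648 = 1.

1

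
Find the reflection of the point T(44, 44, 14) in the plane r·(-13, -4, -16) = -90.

With n = (-13, -4, -16), the signed offset is (n·T − (-90))/|n|² = -882/441 = -2.
T' = T − 2t·n = (44, 44, 14) − (-4)·(-13, -4, -16) = (-8, 28, -50).

(-8, 28, -50)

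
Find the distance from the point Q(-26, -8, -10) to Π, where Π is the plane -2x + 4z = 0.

6/√5

n = (-2, 0, 4); n·P − 0 = 12; |n| = 2√5; distance = 12/(2√5) = 6/√5.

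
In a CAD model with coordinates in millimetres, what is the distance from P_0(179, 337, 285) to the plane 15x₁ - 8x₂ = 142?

9

d = |15·179 + (-8)·337 − 142| / √(225 + 64 + 0) = |-153| / 17 = 9.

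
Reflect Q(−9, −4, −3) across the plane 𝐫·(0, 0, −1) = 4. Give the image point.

n = (0, 0, −1), |n|² = 1, n·Q − 4 = -1, so t = -1/1 = -1.
Foot F = Q − (-1)·n = (−9, −4, −4); the reflection is 2F − Q = (−9, −4, −5).

(-9, -4, -5)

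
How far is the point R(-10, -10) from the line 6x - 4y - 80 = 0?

d = |6·(-10) + (-4)·(-10) − 80| / √(36 + 16) = |-100|/(2√13) = 50√13/13.

50/√13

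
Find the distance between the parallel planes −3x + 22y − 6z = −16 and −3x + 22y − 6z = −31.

With common normal n = (−3, 22, −6) (|n| = 23), the distance is |(-16) − (-31)|/|n| = 15/23.

15/23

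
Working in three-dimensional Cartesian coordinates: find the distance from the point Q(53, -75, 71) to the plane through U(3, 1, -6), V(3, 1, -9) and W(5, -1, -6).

13√2

UV = (0, 0, -3) and UW = (2, -2, 0), so a normal is n = UV × UW = (-6, -6, 0).
Then n·(53, -75, 71) - (-24) = 156.
|n| = √(36 + 36 + 0) = 6√2, so the distance is |156|/(6√2) = 13√2.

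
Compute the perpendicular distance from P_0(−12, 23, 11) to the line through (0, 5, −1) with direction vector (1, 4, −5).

Direction vector d = (1, 4, −5).
AP = (−12, 18, 12); AP·d = 0, |AP|² = 612, |d|² = 42.
distance² = |AP|² − (AP·d)²/|d|² = 612 − 0/42 = 612, so the distance is 6√17.

6√17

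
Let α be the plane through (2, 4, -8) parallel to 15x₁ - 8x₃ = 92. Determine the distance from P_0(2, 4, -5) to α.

Parallel planes share the normal n = (15, 0, -8); since (2, 4, -8) lies on the plane, its equation is 15x₁ - 8x₃ = 94.
d = |15·2 + (-8)·(-5) − 94| / √(225 + 0 + 64) = |-24| / 17 = 24/17.

24/17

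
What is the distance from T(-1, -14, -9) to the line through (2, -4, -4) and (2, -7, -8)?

A direction vector is d = (0, -3, -4).
AP = (-3, -10, -5), and AP × d = (25, -12, 9).
|AP × d|² = 850 and |d|² = 25, so the distance is √(850/25) = √34.

√34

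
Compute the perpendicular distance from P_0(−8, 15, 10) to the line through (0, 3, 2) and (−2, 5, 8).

4√6

A direction vector is d = (−2, 2, 6).
AP = (−8, 12, 8), and AP × d = (56, 32, 8).
|AP × d|² = 4224 and |d|² = 44, so the distance is √(4224/44) = √96 = 4√6.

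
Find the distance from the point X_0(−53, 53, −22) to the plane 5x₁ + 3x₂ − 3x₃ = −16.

n = (5, 3, −3); n·P − (-16) = -24; |n| = √43; distance = 24/√43 = 24√43/43.

24/√43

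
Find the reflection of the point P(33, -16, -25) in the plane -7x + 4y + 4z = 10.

(-37, 24, 15)

n = (-7, 4, 4), |n|² = 81, n·P − 10 = -405, so t = -405/81 = -5.
Foot F = P − (-5)·n = (-2, 4, -5); the reflection is 2F − P = (-37, 24, 15).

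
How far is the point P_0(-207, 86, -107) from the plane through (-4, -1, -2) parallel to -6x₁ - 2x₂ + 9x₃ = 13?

Parallel planes share the normal n = (-6, -2, 9); since (-4, -1, -2) lies on the plane, its equation is -6x₁ - 2x₂ + 9x₃ = 8.
Then n·(-207, 86, -107) - 8 = 99.
|n| = √(36 + 4 + 81) = 11, so the distance is |99|/11 = 9.

9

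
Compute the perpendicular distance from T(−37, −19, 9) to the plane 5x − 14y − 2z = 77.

14/15

d = |5·(-37) + (-14)·(-19) + (-2)·9 − 77| / √(25 + 196 + 4) = |-14| / 15 = 14/15.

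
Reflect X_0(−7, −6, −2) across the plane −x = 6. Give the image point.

With n = (−1, 0, 0), the signed offset is (n·X_0 − 6)/|n|² = 1/1 = 1.
X_0' = X_0 − 2t·n = (−7, −6, −2) − 2·(−1, 0, 0) = (−5, −6, −2).

(-5, -6, -2)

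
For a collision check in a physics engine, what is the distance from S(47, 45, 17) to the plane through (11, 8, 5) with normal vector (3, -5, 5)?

The plane has equation n·(r − (11, 8, 5)) = 0, i.e. n·r = 18.
Then n·(47, 45, 17) - 18 = -17.
|n| = √(9 + 25 + 25) = √59, so the distance is |-17|/√59 = 17/√59.

17/√59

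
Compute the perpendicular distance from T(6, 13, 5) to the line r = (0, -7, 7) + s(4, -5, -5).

√374

Direction vector d = (4, -5, -5).
AP = (6, 20, -2); AP·d = -66, |AP|² = 440, |d|² = 66.
distance² = |AP|² − (AP·d)²/|d|² = 440 − 4356/66 = 374, so the distance is √374.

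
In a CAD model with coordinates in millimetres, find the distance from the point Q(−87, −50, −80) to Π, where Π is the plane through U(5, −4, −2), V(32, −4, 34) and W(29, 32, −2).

UV = (27, 0, 36) and UW = (24, 36, 0), so a normal is n = UV × UW = (−1296, 864, 972).
Then n·(−87, −50, −80) − (−11880) = 3672.
|n| = √(1679616 + 746496 + 944784) = 1836, so the distance is |3672|/1836 = 2.

2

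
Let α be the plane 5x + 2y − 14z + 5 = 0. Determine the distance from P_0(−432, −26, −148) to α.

9

d = |5·(-432) + 2·(-26) + (-14)·(-148) − (-5)| / √(25 + 4 + 196) = |-135| / 15 = 9.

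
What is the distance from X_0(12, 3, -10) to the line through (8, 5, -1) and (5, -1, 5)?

√65

A direction vector is d = (-3, -6, 6).
AP = (4, -2, -9); AP·d = -54, |AP|² = 101, |d|² = 81.
distance² = |AP|² − (AP·d)²/|d|² = 101 − 2916/81 = 65, so the distance is √65.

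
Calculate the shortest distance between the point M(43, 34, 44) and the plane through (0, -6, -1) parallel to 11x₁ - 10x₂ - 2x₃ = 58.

17/15

Parallel planes share the normal n = (11, -10, -2); since (0, -6, -1) lies on the plane, its equation is 11x₁ - 10x₂ - 2x₃ = 62.
Then n·(43, 34, 44) - 62 = -17.
|n| = √(121 + 100 + 4) = 15, so the distance is |-17|/15 = 17/15.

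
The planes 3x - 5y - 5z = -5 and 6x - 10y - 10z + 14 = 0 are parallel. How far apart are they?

Divide the second equation by 2 to match normals: 3x - 5y - 5z = -7.
Both planes have normal n = (3, -5, -5), |n| = √59. Any point on the first plane is at distance |(-7) − (-5)|/|n| = 2/√59 = 2√59/59 from the second.

2/√59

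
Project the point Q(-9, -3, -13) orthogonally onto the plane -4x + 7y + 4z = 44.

(-13, 4, -9)

n = (-4, 7, 4), |n|² = 81, and n·Q − 44 = -81.
t = -81/81 = -1, so the foot is Q − t·n = (-9, -3, -13) − (-1)·(-4, 7, 4) = (-13, 4, -9).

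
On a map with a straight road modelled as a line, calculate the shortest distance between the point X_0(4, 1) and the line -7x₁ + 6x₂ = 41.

The normal to the line is n = (-7, 6) with |n| = √85.
|n·X_0 − 41| = |-22 − 41| = 63, so the distance is 63/√85 = 63√85/85.

63√85/85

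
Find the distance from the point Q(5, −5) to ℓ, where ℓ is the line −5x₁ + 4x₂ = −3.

42/√41

d = |(-5)·5 + 4·(-5) − (-3)| / √(25 + 16) = |-42|/√41 = 42√41/41.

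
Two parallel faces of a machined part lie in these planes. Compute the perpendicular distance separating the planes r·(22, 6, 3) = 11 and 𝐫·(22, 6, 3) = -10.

With common normal n = (22, 6, 3) (|n| = 23), the distance is |11 − (-10)|/|n| = 21/23.

21/23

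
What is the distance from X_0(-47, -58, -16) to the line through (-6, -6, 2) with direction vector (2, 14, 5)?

√1109

Direction vector d = (2, 14, 5).
AP = (-41, -52, -18), and AP × d = (-8, 169, -470).
|AP × d|² = 249525 and |d|² = 225, so the distance is √(249525/225) = √1109.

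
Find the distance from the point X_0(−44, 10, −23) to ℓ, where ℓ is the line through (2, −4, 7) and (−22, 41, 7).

A direction vector is d = (−24, 45, 0).
AP = (−46, 14, −30); AP·d = 1734, |AP|² = 3212, |d|² = 2601.
distance² = |AP|² − (AP·d)²/|d|² = 3212 − 3006756/2601 = 2056, so the distance is 2√514.

2√514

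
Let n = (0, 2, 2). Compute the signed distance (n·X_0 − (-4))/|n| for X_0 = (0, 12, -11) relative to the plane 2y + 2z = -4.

n·X_0 − (-4) = 6.
|n| = 2√2, so the signed distance is 3/√2.

3/√2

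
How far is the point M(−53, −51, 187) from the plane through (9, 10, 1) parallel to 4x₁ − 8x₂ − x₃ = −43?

Parallel planes share the normal n = (4, −8, −1); since (9, 10, 1) lies on the plane, its equation is 4x₁ − 8x₂ − x₃ = -45.
Then n·(−53, −51, 187) − (−45) = 54.
|n| = √(16 + 64 + 1) = 9, so the distance is |54|/9 = 6.

6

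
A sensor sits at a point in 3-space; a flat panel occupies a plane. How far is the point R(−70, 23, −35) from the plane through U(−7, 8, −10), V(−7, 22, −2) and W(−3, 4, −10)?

UV = (0, 14, 8) and UW = (4, −4, 0), so a normal is n = UV × UW = (32, 32, −56).
Then n·(−70, 23, −35) − 592 = −136.
|n| = √(1024 + 1024 + 3136) = 72, so the distance is |-136|/72 = 17/9.

17/9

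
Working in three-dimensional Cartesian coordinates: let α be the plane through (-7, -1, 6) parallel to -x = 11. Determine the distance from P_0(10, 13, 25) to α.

Parallel planes share the normal n = (-1, 0, 0); since (-7, -1, 6) lies on the plane, its equation is -x = 7.
d = |(-1)·10 − 7| / √(1 + 0 + 0) = |-17| / 1 = 17.

17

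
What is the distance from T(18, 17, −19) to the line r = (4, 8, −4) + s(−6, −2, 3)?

Direction vector d = (−6, −2, 3).
AP = (14, 9, −15), and AP × d = (−3, 48, 26).
|AP × d|² = 2989 and |d|² = 49, so the distance is √(2989/49) = √61.

√61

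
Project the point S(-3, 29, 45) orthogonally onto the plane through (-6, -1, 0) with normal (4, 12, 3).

(-15, -7, 36)

n = (4, 12, 3), |n|² = 169, and n·S − (-36) = 507.
t = 507/169 = 3, so the foot is S − t·n = (-3, 29, 45) − 3·(4, 12, 3) = (-15, -7, 36).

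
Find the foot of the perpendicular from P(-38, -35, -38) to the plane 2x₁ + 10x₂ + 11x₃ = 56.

(-30, 5, 6)

The perpendicular from P has direction n = (2, 10, 11): r = (-38, -35, -38) + μ(2, 10, 11).
Substitute into the plane: n·(P + μn) = 56 gives -844 + 225μ = 56, so μ = 4.
Foot = (-38, -35, -38) + 4·(2, 10, 11) = (-30, 5, 6).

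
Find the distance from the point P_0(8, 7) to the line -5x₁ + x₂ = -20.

d = |(-5)·8 + 1·7 − (-20)| / √(25 + 1) = |-13|/√26 = √26/2.

√26/2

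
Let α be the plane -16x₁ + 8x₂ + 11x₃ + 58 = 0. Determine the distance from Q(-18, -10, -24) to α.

Normal vector n = (-16, 8, 11), and n·(-18, -10, -24) - (-58) = 2.
|n| = √(256 + 64 + 121) = 21, so the distance is |2|/21 = 2/21.

2/21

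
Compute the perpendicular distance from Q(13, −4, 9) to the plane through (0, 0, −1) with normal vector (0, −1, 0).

4

The plane has equation n·(r − (0, 0, −1)) = 0, i.e. n·r = 0.
d = |(-1)·(-4) − 0| / √(0 + 1 + 0) = |4| / 1 = 4.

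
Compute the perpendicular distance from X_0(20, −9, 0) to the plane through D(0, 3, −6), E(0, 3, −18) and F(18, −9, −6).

DE = (0, 0, −12) and DF = (18, −12, 0), so a normal is n = DE × DF = (−144, −216, 0).
n = (−144, −216, 0); n·P − (-648) = -288; |n| = 72√13; distance = 288/(72√13) = 4√13/13.

4√13/13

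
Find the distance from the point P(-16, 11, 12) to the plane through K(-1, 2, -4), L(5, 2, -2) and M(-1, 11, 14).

KL = (6, 0, 2) and KM = (0, 9, 18), so a normal is n = KL × KM = (-18, -108, 54).
Then n·(-16, 11, 12) - (-414) = 162.
|n| = √(324 + 11664 + 2916) = 18√46, so the distance is |162|/(18√46) = 9/√46.

9√46/46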